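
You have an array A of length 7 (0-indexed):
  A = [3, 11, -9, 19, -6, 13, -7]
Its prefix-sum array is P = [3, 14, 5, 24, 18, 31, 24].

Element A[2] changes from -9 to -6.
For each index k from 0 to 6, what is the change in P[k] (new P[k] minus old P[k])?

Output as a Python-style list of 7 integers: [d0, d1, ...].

Answer: [0, 0, 3, 3, 3, 3, 3]

Derivation:
Element change: A[2] -9 -> -6, delta = 3
For k < 2: P[k] unchanged, delta_P[k] = 0
For k >= 2: P[k] shifts by exactly 3
Delta array: [0, 0, 3, 3, 3, 3, 3]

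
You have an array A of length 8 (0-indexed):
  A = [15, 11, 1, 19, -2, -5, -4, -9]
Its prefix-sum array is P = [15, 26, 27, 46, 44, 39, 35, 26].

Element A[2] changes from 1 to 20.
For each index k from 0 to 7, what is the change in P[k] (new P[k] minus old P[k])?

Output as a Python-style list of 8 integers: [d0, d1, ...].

Answer: [0, 0, 19, 19, 19, 19, 19, 19]

Derivation:
Element change: A[2] 1 -> 20, delta = 19
For k < 2: P[k] unchanged, delta_P[k] = 0
For k >= 2: P[k] shifts by exactly 19
Delta array: [0, 0, 19, 19, 19, 19, 19, 19]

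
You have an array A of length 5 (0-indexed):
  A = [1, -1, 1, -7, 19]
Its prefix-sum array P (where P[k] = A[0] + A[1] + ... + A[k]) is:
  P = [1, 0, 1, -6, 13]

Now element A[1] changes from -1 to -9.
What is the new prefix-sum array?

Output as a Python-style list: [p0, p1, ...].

Change: A[1] -1 -> -9, delta = -8
P[k] for k < 1: unchanged (A[1] not included)
P[k] for k >= 1: shift by delta = -8
  P[0] = 1 + 0 = 1
  P[1] = 0 + -8 = -8
  P[2] = 1 + -8 = -7
  P[3] = -6 + -8 = -14
  P[4] = 13 + -8 = 5

Answer: [1, -8, -7, -14, 5]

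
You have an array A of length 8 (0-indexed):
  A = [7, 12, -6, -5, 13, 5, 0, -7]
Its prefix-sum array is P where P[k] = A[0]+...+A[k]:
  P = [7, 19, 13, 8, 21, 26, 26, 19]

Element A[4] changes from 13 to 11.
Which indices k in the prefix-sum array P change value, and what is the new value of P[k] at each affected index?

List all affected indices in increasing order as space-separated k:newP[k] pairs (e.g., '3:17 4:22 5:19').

Answer: 4:19 5:24 6:24 7:17

Derivation:
P[k] = A[0] + ... + A[k]
P[k] includes A[4] iff k >= 4
Affected indices: 4, 5, ..., 7; delta = -2
  P[4]: 21 + -2 = 19
  P[5]: 26 + -2 = 24
  P[6]: 26 + -2 = 24
  P[7]: 19 + -2 = 17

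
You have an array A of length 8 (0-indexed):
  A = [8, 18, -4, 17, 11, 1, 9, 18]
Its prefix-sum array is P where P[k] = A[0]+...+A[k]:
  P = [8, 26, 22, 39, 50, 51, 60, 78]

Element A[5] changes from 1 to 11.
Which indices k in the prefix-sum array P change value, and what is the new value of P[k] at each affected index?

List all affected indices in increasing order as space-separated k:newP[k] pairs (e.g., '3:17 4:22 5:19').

Answer: 5:61 6:70 7:88

Derivation:
P[k] = A[0] + ... + A[k]
P[k] includes A[5] iff k >= 5
Affected indices: 5, 6, ..., 7; delta = 10
  P[5]: 51 + 10 = 61
  P[6]: 60 + 10 = 70
  P[7]: 78 + 10 = 88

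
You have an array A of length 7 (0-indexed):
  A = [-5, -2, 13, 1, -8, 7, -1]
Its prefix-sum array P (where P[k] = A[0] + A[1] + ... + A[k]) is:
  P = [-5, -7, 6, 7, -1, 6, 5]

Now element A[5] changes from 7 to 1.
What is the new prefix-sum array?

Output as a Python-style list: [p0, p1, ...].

Change: A[5] 7 -> 1, delta = -6
P[k] for k < 5: unchanged (A[5] not included)
P[k] for k >= 5: shift by delta = -6
  P[0] = -5 + 0 = -5
  P[1] = -7 + 0 = -7
  P[2] = 6 + 0 = 6
  P[3] = 7 + 0 = 7
  P[4] = -1 + 0 = -1
  P[5] = 6 + -6 = 0
  P[6] = 5 + -6 = -1

Answer: [-5, -7, 6, 7, -1, 0, -1]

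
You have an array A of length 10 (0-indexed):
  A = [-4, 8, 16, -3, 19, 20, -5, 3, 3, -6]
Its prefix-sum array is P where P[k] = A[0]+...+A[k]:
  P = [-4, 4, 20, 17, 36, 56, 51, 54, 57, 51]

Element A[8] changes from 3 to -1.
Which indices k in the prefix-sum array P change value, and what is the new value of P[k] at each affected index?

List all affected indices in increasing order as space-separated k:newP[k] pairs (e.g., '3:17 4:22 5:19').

P[k] = A[0] + ... + A[k]
P[k] includes A[8] iff k >= 8
Affected indices: 8, 9, ..., 9; delta = -4
  P[8]: 57 + -4 = 53
  P[9]: 51 + -4 = 47

Answer: 8:53 9:47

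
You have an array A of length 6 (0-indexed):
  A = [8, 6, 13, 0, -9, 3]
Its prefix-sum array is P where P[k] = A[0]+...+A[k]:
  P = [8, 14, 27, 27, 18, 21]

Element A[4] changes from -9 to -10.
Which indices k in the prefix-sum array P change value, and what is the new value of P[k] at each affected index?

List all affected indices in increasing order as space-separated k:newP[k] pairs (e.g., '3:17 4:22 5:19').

P[k] = A[0] + ... + A[k]
P[k] includes A[4] iff k >= 4
Affected indices: 4, 5, ..., 5; delta = -1
  P[4]: 18 + -1 = 17
  P[5]: 21 + -1 = 20

Answer: 4:17 5:20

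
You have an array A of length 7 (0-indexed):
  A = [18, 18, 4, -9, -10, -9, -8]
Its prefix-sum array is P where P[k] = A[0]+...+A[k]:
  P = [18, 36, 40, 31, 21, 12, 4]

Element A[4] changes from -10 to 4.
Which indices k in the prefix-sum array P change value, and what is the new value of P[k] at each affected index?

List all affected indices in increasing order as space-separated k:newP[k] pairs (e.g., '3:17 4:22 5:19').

P[k] = A[0] + ... + A[k]
P[k] includes A[4] iff k >= 4
Affected indices: 4, 5, ..., 6; delta = 14
  P[4]: 21 + 14 = 35
  P[5]: 12 + 14 = 26
  P[6]: 4 + 14 = 18

Answer: 4:35 5:26 6:18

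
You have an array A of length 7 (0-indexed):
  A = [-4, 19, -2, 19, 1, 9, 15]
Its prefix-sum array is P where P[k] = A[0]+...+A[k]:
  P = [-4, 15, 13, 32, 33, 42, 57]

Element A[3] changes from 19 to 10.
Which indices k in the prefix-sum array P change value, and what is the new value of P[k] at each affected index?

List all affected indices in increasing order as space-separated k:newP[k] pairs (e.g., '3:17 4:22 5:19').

Answer: 3:23 4:24 5:33 6:48

Derivation:
P[k] = A[0] + ... + A[k]
P[k] includes A[3] iff k >= 3
Affected indices: 3, 4, ..., 6; delta = -9
  P[3]: 32 + -9 = 23
  P[4]: 33 + -9 = 24
  P[5]: 42 + -9 = 33
  P[6]: 57 + -9 = 48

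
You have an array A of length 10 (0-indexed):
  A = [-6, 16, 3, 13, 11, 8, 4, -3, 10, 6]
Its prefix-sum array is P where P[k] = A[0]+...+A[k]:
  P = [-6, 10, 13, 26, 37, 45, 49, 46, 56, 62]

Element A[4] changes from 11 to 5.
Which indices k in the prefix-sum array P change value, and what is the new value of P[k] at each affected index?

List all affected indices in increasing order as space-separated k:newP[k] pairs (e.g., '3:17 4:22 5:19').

Answer: 4:31 5:39 6:43 7:40 8:50 9:56

Derivation:
P[k] = A[0] + ... + A[k]
P[k] includes A[4] iff k >= 4
Affected indices: 4, 5, ..., 9; delta = -6
  P[4]: 37 + -6 = 31
  P[5]: 45 + -6 = 39
  P[6]: 49 + -6 = 43
  P[7]: 46 + -6 = 40
  P[8]: 56 + -6 = 50
  P[9]: 62 + -6 = 56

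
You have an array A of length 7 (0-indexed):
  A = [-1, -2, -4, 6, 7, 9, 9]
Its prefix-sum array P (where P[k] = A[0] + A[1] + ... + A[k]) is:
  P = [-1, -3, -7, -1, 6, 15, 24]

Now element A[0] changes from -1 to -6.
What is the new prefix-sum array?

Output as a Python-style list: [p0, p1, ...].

Change: A[0] -1 -> -6, delta = -5
P[k] for k < 0: unchanged (A[0] not included)
P[k] for k >= 0: shift by delta = -5
  P[0] = -1 + -5 = -6
  P[1] = -3 + -5 = -8
  P[2] = -7 + -5 = -12
  P[3] = -1 + -5 = -6
  P[4] = 6 + -5 = 1
  P[5] = 15 + -5 = 10
  P[6] = 24 + -5 = 19

Answer: [-6, -8, -12, -6, 1, 10, 19]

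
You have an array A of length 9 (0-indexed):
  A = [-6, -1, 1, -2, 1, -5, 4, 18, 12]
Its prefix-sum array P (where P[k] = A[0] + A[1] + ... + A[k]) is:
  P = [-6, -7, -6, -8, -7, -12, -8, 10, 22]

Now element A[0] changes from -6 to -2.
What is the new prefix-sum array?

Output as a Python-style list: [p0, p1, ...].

Answer: [-2, -3, -2, -4, -3, -8, -4, 14, 26]

Derivation:
Change: A[0] -6 -> -2, delta = 4
P[k] for k < 0: unchanged (A[0] not included)
P[k] for k >= 0: shift by delta = 4
  P[0] = -6 + 4 = -2
  P[1] = -7 + 4 = -3
  P[2] = -6 + 4 = -2
  P[3] = -8 + 4 = -4
  P[4] = -7 + 4 = -3
  P[5] = -12 + 4 = -8
  P[6] = -8 + 4 = -4
  P[7] = 10 + 4 = 14
  P[8] = 22 + 4 = 26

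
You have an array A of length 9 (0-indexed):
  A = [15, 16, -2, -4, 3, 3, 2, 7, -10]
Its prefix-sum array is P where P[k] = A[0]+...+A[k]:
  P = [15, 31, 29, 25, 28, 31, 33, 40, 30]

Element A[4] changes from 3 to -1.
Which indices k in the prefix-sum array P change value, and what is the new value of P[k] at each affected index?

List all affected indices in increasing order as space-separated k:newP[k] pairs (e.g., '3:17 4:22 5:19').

Answer: 4:24 5:27 6:29 7:36 8:26

Derivation:
P[k] = A[0] + ... + A[k]
P[k] includes A[4] iff k >= 4
Affected indices: 4, 5, ..., 8; delta = -4
  P[4]: 28 + -4 = 24
  P[5]: 31 + -4 = 27
  P[6]: 33 + -4 = 29
  P[7]: 40 + -4 = 36
  P[8]: 30 + -4 = 26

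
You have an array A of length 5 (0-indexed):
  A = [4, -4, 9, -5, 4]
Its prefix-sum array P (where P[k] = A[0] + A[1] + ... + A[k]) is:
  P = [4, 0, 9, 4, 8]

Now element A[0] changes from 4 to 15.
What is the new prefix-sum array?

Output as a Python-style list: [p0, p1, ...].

Answer: [15, 11, 20, 15, 19]

Derivation:
Change: A[0] 4 -> 15, delta = 11
P[k] for k < 0: unchanged (A[0] not included)
P[k] for k >= 0: shift by delta = 11
  P[0] = 4 + 11 = 15
  P[1] = 0 + 11 = 11
  P[2] = 9 + 11 = 20
  P[3] = 4 + 11 = 15
  P[4] = 8 + 11 = 19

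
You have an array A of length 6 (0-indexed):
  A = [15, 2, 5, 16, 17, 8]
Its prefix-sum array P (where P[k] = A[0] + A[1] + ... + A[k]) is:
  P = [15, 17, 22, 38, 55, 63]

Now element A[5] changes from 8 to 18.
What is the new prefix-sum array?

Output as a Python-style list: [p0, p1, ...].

Answer: [15, 17, 22, 38, 55, 73]

Derivation:
Change: A[5] 8 -> 18, delta = 10
P[k] for k < 5: unchanged (A[5] not included)
P[k] for k >= 5: shift by delta = 10
  P[0] = 15 + 0 = 15
  P[1] = 17 + 0 = 17
  P[2] = 22 + 0 = 22
  P[3] = 38 + 0 = 38
  P[4] = 55 + 0 = 55
  P[5] = 63 + 10 = 73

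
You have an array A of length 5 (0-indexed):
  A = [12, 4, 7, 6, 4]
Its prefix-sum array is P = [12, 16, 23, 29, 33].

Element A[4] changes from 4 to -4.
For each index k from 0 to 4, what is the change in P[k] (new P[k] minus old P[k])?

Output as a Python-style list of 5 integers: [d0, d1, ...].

Answer: [0, 0, 0, 0, -8]

Derivation:
Element change: A[4] 4 -> -4, delta = -8
For k < 4: P[k] unchanged, delta_P[k] = 0
For k >= 4: P[k] shifts by exactly -8
Delta array: [0, 0, 0, 0, -8]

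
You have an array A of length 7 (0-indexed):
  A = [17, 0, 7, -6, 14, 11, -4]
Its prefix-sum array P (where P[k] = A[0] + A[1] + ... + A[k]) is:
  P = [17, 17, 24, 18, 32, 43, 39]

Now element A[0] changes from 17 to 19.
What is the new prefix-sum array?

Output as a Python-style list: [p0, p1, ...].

Answer: [19, 19, 26, 20, 34, 45, 41]

Derivation:
Change: A[0] 17 -> 19, delta = 2
P[k] for k < 0: unchanged (A[0] not included)
P[k] for k >= 0: shift by delta = 2
  P[0] = 17 + 2 = 19
  P[1] = 17 + 2 = 19
  P[2] = 24 + 2 = 26
  P[3] = 18 + 2 = 20
  P[4] = 32 + 2 = 34
  P[5] = 43 + 2 = 45
  P[6] = 39 + 2 = 41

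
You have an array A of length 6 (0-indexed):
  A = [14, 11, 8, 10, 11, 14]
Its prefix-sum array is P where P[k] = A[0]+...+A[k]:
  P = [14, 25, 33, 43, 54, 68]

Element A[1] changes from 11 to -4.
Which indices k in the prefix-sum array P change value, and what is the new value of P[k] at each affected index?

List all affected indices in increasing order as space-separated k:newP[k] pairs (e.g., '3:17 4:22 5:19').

Answer: 1:10 2:18 3:28 4:39 5:53

Derivation:
P[k] = A[0] + ... + A[k]
P[k] includes A[1] iff k >= 1
Affected indices: 1, 2, ..., 5; delta = -15
  P[1]: 25 + -15 = 10
  P[2]: 33 + -15 = 18
  P[3]: 43 + -15 = 28
  P[4]: 54 + -15 = 39
  P[5]: 68 + -15 = 53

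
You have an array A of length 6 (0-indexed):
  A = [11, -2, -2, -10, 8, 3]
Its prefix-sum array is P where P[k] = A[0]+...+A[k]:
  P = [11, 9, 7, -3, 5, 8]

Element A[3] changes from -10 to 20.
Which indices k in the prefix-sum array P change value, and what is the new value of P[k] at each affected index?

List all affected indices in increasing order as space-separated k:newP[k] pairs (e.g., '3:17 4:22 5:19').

P[k] = A[0] + ... + A[k]
P[k] includes A[3] iff k >= 3
Affected indices: 3, 4, ..., 5; delta = 30
  P[3]: -3 + 30 = 27
  P[4]: 5 + 30 = 35
  P[5]: 8 + 30 = 38

Answer: 3:27 4:35 5:38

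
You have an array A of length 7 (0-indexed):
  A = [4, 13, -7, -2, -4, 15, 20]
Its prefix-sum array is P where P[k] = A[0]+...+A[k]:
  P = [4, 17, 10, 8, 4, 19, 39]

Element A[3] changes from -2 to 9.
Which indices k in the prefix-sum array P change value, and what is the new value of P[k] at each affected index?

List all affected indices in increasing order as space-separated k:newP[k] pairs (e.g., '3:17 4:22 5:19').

Answer: 3:19 4:15 5:30 6:50

Derivation:
P[k] = A[0] + ... + A[k]
P[k] includes A[3] iff k >= 3
Affected indices: 3, 4, ..., 6; delta = 11
  P[3]: 8 + 11 = 19
  P[4]: 4 + 11 = 15
  P[5]: 19 + 11 = 30
  P[6]: 39 + 11 = 50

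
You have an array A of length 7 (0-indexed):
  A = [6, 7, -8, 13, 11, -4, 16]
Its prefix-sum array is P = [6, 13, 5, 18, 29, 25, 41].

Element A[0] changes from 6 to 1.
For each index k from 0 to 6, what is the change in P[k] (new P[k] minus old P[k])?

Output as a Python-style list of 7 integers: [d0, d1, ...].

Element change: A[0] 6 -> 1, delta = -5
For k < 0: P[k] unchanged, delta_P[k] = 0
For k >= 0: P[k] shifts by exactly -5
Delta array: [-5, -5, -5, -5, -5, -5, -5]

Answer: [-5, -5, -5, -5, -5, -5, -5]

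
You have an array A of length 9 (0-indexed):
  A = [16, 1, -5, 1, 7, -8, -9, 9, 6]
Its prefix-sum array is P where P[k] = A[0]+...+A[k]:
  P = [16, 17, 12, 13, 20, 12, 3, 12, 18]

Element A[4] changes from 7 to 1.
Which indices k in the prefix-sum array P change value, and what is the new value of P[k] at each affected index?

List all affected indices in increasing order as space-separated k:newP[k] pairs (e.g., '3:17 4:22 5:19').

Answer: 4:14 5:6 6:-3 7:6 8:12

Derivation:
P[k] = A[0] + ... + A[k]
P[k] includes A[4] iff k >= 4
Affected indices: 4, 5, ..., 8; delta = -6
  P[4]: 20 + -6 = 14
  P[5]: 12 + -6 = 6
  P[6]: 3 + -6 = -3
  P[7]: 12 + -6 = 6
  P[8]: 18 + -6 = 12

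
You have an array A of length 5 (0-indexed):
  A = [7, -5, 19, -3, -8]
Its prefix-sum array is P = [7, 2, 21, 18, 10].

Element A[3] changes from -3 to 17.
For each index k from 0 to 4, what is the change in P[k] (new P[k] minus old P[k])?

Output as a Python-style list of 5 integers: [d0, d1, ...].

Answer: [0, 0, 0, 20, 20]

Derivation:
Element change: A[3] -3 -> 17, delta = 20
For k < 3: P[k] unchanged, delta_P[k] = 0
For k >= 3: P[k] shifts by exactly 20
Delta array: [0, 0, 0, 20, 20]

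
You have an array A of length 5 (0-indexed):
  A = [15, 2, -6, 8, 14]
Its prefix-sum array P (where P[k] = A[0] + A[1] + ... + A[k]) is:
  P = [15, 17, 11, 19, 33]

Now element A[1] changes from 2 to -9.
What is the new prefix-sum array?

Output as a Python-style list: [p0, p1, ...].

Answer: [15, 6, 0, 8, 22]

Derivation:
Change: A[1] 2 -> -9, delta = -11
P[k] for k < 1: unchanged (A[1] not included)
P[k] for k >= 1: shift by delta = -11
  P[0] = 15 + 0 = 15
  P[1] = 17 + -11 = 6
  P[2] = 11 + -11 = 0
  P[3] = 19 + -11 = 8
  P[4] = 33 + -11 = 22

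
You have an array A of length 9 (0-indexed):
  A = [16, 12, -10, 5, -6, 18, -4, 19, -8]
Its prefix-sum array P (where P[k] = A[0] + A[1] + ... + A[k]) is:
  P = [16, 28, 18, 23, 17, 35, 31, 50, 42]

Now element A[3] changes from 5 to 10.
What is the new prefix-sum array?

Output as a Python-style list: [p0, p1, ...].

Answer: [16, 28, 18, 28, 22, 40, 36, 55, 47]

Derivation:
Change: A[3] 5 -> 10, delta = 5
P[k] for k < 3: unchanged (A[3] not included)
P[k] for k >= 3: shift by delta = 5
  P[0] = 16 + 0 = 16
  P[1] = 28 + 0 = 28
  P[2] = 18 + 0 = 18
  P[3] = 23 + 5 = 28
  P[4] = 17 + 5 = 22
  P[5] = 35 + 5 = 40
  P[6] = 31 + 5 = 36
  P[7] = 50 + 5 = 55
  P[8] = 42 + 5 = 47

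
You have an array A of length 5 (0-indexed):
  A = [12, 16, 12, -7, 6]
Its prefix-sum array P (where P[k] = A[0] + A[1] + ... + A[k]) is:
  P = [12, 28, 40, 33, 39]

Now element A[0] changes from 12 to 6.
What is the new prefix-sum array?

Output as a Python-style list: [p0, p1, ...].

Answer: [6, 22, 34, 27, 33]

Derivation:
Change: A[0] 12 -> 6, delta = -6
P[k] for k < 0: unchanged (A[0] not included)
P[k] for k >= 0: shift by delta = -6
  P[0] = 12 + -6 = 6
  P[1] = 28 + -6 = 22
  P[2] = 40 + -6 = 34
  P[3] = 33 + -6 = 27
  P[4] = 39 + -6 = 33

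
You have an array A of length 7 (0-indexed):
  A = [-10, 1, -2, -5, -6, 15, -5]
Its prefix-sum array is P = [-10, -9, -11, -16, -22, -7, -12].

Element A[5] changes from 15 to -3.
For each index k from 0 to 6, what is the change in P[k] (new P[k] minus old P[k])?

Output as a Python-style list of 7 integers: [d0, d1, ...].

Element change: A[5] 15 -> -3, delta = -18
For k < 5: P[k] unchanged, delta_P[k] = 0
For k >= 5: P[k] shifts by exactly -18
Delta array: [0, 0, 0, 0, 0, -18, -18]

Answer: [0, 0, 0, 0, 0, -18, -18]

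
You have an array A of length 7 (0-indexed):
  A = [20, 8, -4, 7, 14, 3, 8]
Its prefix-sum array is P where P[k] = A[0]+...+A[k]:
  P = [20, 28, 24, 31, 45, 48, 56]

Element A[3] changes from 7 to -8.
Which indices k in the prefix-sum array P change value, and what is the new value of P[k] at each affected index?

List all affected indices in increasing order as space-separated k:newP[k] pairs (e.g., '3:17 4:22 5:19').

P[k] = A[0] + ... + A[k]
P[k] includes A[3] iff k >= 3
Affected indices: 3, 4, ..., 6; delta = -15
  P[3]: 31 + -15 = 16
  P[4]: 45 + -15 = 30
  P[5]: 48 + -15 = 33
  P[6]: 56 + -15 = 41

Answer: 3:16 4:30 5:33 6:41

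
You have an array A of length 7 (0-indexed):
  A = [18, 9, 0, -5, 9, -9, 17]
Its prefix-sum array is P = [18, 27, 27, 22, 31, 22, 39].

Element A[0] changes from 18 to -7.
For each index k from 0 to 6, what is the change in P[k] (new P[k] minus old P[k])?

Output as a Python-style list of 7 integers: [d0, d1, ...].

Answer: [-25, -25, -25, -25, -25, -25, -25]

Derivation:
Element change: A[0] 18 -> -7, delta = -25
For k < 0: P[k] unchanged, delta_P[k] = 0
For k >= 0: P[k] shifts by exactly -25
Delta array: [-25, -25, -25, -25, -25, -25, -25]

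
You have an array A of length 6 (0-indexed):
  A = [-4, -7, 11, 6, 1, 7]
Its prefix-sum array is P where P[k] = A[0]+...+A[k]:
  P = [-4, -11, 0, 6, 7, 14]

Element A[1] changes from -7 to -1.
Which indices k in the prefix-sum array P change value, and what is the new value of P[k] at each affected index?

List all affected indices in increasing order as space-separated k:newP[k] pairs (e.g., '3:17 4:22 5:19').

P[k] = A[0] + ... + A[k]
P[k] includes A[1] iff k >= 1
Affected indices: 1, 2, ..., 5; delta = 6
  P[1]: -11 + 6 = -5
  P[2]: 0 + 6 = 6
  P[3]: 6 + 6 = 12
  P[4]: 7 + 6 = 13
  P[5]: 14 + 6 = 20

Answer: 1:-5 2:6 3:12 4:13 5:20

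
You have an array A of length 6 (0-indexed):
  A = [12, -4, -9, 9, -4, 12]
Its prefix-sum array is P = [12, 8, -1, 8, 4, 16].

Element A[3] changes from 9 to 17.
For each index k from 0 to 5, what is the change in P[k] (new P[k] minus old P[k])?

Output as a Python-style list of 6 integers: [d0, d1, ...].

Element change: A[3] 9 -> 17, delta = 8
For k < 3: P[k] unchanged, delta_P[k] = 0
For k >= 3: P[k] shifts by exactly 8
Delta array: [0, 0, 0, 8, 8, 8]

Answer: [0, 0, 0, 8, 8, 8]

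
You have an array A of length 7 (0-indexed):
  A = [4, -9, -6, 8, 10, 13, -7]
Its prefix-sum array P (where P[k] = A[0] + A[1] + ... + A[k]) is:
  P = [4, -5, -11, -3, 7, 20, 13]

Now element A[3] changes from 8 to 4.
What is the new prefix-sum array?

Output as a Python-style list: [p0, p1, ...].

Change: A[3] 8 -> 4, delta = -4
P[k] for k < 3: unchanged (A[3] not included)
P[k] for k >= 3: shift by delta = -4
  P[0] = 4 + 0 = 4
  P[1] = -5 + 0 = -5
  P[2] = -11 + 0 = -11
  P[3] = -3 + -4 = -7
  P[4] = 7 + -4 = 3
  P[5] = 20 + -4 = 16
  P[6] = 13 + -4 = 9

Answer: [4, -5, -11, -7, 3, 16, 9]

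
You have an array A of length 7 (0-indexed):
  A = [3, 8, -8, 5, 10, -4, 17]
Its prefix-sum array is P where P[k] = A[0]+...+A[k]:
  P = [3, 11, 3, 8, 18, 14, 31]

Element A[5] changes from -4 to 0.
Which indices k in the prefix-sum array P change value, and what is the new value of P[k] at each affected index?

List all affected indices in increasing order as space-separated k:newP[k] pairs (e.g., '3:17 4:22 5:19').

Answer: 5:18 6:35

Derivation:
P[k] = A[0] + ... + A[k]
P[k] includes A[5] iff k >= 5
Affected indices: 5, 6, ..., 6; delta = 4
  P[5]: 14 + 4 = 18
  P[6]: 31 + 4 = 35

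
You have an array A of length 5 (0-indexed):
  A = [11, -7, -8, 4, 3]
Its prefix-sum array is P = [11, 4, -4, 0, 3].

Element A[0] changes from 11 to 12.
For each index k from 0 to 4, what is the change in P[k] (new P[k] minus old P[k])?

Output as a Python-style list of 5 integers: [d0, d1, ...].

Element change: A[0] 11 -> 12, delta = 1
For k < 0: P[k] unchanged, delta_P[k] = 0
For k >= 0: P[k] shifts by exactly 1
Delta array: [1, 1, 1, 1, 1]

Answer: [1, 1, 1, 1, 1]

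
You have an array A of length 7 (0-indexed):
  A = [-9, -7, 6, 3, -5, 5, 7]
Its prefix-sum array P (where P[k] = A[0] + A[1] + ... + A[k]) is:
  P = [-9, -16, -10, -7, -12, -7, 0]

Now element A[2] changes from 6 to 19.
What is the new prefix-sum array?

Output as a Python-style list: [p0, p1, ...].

Answer: [-9, -16, 3, 6, 1, 6, 13]

Derivation:
Change: A[2] 6 -> 19, delta = 13
P[k] for k < 2: unchanged (A[2] not included)
P[k] for k >= 2: shift by delta = 13
  P[0] = -9 + 0 = -9
  P[1] = -16 + 0 = -16
  P[2] = -10 + 13 = 3
  P[3] = -7 + 13 = 6
  P[4] = -12 + 13 = 1
  P[5] = -7 + 13 = 6
  P[6] = 0 + 13 = 13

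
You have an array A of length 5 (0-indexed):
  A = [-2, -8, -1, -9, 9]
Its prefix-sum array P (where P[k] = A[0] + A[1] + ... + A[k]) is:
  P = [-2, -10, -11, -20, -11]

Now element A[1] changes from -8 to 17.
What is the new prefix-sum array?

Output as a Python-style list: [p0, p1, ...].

Change: A[1] -8 -> 17, delta = 25
P[k] for k < 1: unchanged (A[1] not included)
P[k] for k >= 1: shift by delta = 25
  P[0] = -2 + 0 = -2
  P[1] = -10 + 25 = 15
  P[2] = -11 + 25 = 14
  P[3] = -20 + 25 = 5
  P[4] = -11 + 25 = 14

Answer: [-2, 15, 14, 5, 14]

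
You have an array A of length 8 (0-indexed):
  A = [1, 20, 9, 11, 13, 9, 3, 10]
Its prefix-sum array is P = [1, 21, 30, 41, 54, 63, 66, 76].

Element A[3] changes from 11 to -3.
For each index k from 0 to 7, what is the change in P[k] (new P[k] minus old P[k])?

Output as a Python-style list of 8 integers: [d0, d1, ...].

Element change: A[3] 11 -> -3, delta = -14
For k < 3: P[k] unchanged, delta_P[k] = 0
For k >= 3: P[k] shifts by exactly -14
Delta array: [0, 0, 0, -14, -14, -14, -14, -14]

Answer: [0, 0, 0, -14, -14, -14, -14, -14]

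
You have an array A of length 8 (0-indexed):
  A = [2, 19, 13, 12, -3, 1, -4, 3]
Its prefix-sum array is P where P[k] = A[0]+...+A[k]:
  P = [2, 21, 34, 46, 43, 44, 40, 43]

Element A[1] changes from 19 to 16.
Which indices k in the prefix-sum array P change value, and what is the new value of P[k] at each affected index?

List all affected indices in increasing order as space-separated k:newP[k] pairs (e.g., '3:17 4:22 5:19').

P[k] = A[0] + ... + A[k]
P[k] includes A[1] iff k >= 1
Affected indices: 1, 2, ..., 7; delta = -3
  P[1]: 21 + -3 = 18
  P[2]: 34 + -3 = 31
  P[3]: 46 + -3 = 43
  P[4]: 43 + -3 = 40
  P[5]: 44 + -3 = 41
  P[6]: 40 + -3 = 37
  P[7]: 43 + -3 = 40

Answer: 1:18 2:31 3:43 4:40 5:41 6:37 7:40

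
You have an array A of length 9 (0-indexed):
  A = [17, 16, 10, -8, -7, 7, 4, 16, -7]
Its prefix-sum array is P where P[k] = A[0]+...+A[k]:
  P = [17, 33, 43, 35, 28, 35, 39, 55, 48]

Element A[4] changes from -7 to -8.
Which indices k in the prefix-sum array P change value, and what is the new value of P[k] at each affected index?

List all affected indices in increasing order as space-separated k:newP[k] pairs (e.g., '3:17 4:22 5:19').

P[k] = A[0] + ... + A[k]
P[k] includes A[4] iff k >= 4
Affected indices: 4, 5, ..., 8; delta = -1
  P[4]: 28 + -1 = 27
  P[5]: 35 + -1 = 34
  P[6]: 39 + -1 = 38
  P[7]: 55 + -1 = 54
  P[8]: 48 + -1 = 47

Answer: 4:27 5:34 6:38 7:54 8:47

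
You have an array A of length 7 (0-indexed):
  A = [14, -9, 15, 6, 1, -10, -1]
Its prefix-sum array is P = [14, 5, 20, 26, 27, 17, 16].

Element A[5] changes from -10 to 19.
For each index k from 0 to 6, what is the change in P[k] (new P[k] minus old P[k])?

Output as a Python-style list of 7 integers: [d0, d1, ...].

Element change: A[5] -10 -> 19, delta = 29
For k < 5: P[k] unchanged, delta_P[k] = 0
For k >= 5: P[k] shifts by exactly 29
Delta array: [0, 0, 0, 0, 0, 29, 29]

Answer: [0, 0, 0, 0, 0, 29, 29]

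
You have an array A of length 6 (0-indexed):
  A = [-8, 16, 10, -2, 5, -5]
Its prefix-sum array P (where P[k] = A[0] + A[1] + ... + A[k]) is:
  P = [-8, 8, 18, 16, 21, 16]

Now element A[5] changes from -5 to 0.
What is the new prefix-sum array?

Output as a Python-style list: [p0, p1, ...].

Change: A[5] -5 -> 0, delta = 5
P[k] for k < 5: unchanged (A[5] not included)
P[k] for k >= 5: shift by delta = 5
  P[0] = -8 + 0 = -8
  P[1] = 8 + 0 = 8
  P[2] = 18 + 0 = 18
  P[3] = 16 + 0 = 16
  P[4] = 21 + 0 = 21
  P[5] = 16 + 5 = 21

Answer: [-8, 8, 18, 16, 21, 21]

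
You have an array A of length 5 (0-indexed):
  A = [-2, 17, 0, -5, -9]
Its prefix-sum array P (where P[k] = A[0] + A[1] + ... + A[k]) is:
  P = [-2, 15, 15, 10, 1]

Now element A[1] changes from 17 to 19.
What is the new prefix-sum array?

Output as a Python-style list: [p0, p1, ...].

Change: A[1] 17 -> 19, delta = 2
P[k] for k < 1: unchanged (A[1] not included)
P[k] for k >= 1: shift by delta = 2
  P[0] = -2 + 0 = -2
  P[1] = 15 + 2 = 17
  P[2] = 15 + 2 = 17
  P[3] = 10 + 2 = 12
  P[4] = 1 + 2 = 3

Answer: [-2, 17, 17, 12, 3]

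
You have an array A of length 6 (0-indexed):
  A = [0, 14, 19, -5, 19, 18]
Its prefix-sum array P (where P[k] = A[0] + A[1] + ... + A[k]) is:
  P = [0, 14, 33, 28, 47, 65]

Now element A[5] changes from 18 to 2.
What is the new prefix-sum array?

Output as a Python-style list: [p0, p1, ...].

Answer: [0, 14, 33, 28, 47, 49]

Derivation:
Change: A[5] 18 -> 2, delta = -16
P[k] for k < 5: unchanged (A[5] not included)
P[k] for k >= 5: shift by delta = -16
  P[0] = 0 + 0 = 0
  P[1] = 14 + 0 = 14
  P[2] = 33 + 0 = 33
  P[3] = 28 + 0 = 28
  P[4] = 47 + 0 = 47
  P[5] = 65 + -16 = 49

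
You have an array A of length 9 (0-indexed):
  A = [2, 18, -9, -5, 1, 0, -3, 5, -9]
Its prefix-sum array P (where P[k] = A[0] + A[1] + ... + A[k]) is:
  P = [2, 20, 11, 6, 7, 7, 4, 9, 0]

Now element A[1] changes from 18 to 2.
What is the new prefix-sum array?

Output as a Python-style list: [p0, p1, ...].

Change: A[1] 18 -> 2, delta = -16
P[k] for k < 1: unchanged (A[1] not included)
P[k] for k >= 1: shift by delta = -16
  P[0] = 2 + 0 = 2
  P[1] = 20 + -16 = 4
  P[2] = 11 + -16 = -5
  P[3] = 6 + -16 = -10
  P[4] = 7 + -16 = -9
  P[5] = 7 + -16 = -9
  P[6] = 4 + -16 = -12
  P[7] = 9 + -16 = -7
  P[8] = 0 + -16 = -16

Answer: [2, 4, -5, -10, -9, -9, -12, -7, -16]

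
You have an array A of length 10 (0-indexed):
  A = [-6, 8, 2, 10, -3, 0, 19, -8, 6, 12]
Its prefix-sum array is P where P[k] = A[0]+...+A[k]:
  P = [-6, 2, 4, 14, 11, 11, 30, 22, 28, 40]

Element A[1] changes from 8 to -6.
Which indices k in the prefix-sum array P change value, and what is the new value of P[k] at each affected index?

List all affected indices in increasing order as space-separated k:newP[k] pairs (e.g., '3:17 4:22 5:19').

Answer: 1:-12 2:-10 3:0 4:-3 5:-3 6:16 7:8 8:14 9:26

Derivation:
P[k] = A[0] + ... + A[k]
P[k] includes A[1] iff k >= 1
Affected indices: 1, 2, ..., 9; delta = -14
  P[1]: 2 + -14 = -12
  P[2]: 4 + -14 = -10
  P[3]: 14 + -14 = 0
  P[4]: 11 + -14 = -3
  P[5]: 11 + -14 = -3
  P[6]: 30 + -14 = 16
  P[7]: 22 + -14 = 8
  P[8]: 28 + -14 = 14
  P[9]: 40 + -14 = 26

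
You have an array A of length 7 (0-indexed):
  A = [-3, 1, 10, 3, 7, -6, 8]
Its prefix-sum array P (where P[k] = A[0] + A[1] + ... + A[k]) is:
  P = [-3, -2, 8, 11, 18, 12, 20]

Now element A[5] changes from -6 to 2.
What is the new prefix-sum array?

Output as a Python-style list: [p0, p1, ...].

Answer: [-3, -2, 8, 11, 18, 20, 28]

Derivation:
Change: A[5] -6 -> 2, delta = 8
P[k] for k < 5: unchanged (A[5] not included)
P[k] for k >= 5: shift by delta = 8
  P[0] = -3 + 0 = -3
  P[1] = -2 + 0 = -2
  P[2] = 8 + 0 = 8
  P[3] = 11 + 0 = 11
  P[4] = 18 + 0 = 18
  P[5] = 12 + 8 = 20
  P[6] = 20 + 8 = 28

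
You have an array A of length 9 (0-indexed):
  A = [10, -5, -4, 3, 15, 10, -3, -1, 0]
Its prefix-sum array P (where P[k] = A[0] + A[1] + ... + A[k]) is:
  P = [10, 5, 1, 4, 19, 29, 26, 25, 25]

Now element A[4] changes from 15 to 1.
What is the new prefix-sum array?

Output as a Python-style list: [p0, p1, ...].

Answer: [10, 5, 1, 4, 5, 15, 12, 11, 11]

Derivation:
Change: A[4] 15 -> 1, delta = -14
P[k] for k < 4: unchanged (A[4] not included)
P[k] for k >= 4: shift by delta = -14
  P[0] = 10 + 0 = 10
  P[1] = 5 + 0 = 5
  P[2] = 1 + 0 = 1
  P[3] = 4 + 0 = 4
  P[4] = 19 + -14 = 5
  P[5] = 29 + -14 = 15
  P[6] = 26 + -14 = 12
  P[7] = 25 + -14 = 11
  P[8] = 25 + -14 = 11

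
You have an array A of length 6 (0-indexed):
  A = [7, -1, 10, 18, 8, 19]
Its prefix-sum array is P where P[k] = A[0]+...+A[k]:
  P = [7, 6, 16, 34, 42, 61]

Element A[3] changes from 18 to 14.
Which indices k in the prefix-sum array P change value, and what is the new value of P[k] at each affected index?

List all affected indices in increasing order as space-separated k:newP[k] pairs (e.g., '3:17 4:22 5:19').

Answer: 3:30 4:38 5:57

Derivation:
P[k] = A[0] + ... + A[k]
P[k] includes A[3] iff k >= 3
Affected indices: 3, 4, ..., 5; delta = -4
  P[3]: 34 + -4 = 30
  P[4]: 42 + -4 = 38
  P[5]: 61 + -4 = 57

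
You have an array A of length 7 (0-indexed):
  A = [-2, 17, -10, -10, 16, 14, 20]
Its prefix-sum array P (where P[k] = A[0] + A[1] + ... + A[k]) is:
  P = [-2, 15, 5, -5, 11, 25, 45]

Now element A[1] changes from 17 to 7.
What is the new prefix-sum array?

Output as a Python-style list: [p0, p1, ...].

Change: A[1] 17 -> 7, delta = -10
P[k] for k < 1: unchanged (A[1] not included)
P[k] for k >= 1: shift by delta = -10
  P[0] = -2 + 0 = -2
  P[1] = 15 + -10 = 5
  P[2] = 5 + -10 = -5
  P[3] = -5 + -10 = -15
  P[4] = 11 + -10 = 1
  P[5] = 25 + -10 = 15
  P[6] = 45 + -10 = 35

Answer: [-2, 5, -5, -15, 1, 15, 35]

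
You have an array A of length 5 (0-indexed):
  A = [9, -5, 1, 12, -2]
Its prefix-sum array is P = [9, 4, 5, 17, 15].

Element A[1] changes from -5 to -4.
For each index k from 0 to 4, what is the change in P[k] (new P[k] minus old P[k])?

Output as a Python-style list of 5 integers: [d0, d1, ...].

Element change: A[1] -5 -> -4, delta = 1
For k < 1: P[k] unchanged, delta_P[k] = 0
For k >= 1: P[k] shifts by exactly 1
Delta array: [0, 1, 1, 1, 1]

Answer: [0, 1, 1, 1, 1]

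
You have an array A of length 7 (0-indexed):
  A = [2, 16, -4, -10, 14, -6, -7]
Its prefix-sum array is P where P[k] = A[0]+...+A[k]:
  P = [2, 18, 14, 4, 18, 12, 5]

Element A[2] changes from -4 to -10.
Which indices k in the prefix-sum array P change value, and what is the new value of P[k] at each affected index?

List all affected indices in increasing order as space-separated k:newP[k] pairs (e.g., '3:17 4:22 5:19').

Answer: 2:8 3:-2 4:12 5:6 6:-1

Derivation:
P[k] = A[0] + ... + A[k]
P[k] includes A[2] iff k >= 2
Affected indices: 2, 3, ..., 6; delta = -6
  P[2]: 14 + -6 = 8
  P[3]: 4 + -6 = -2
  P[4]: 18 + -6 = 12
  P[5]: 12 + -6 = 6
  P[6]: 5 + -6 = -1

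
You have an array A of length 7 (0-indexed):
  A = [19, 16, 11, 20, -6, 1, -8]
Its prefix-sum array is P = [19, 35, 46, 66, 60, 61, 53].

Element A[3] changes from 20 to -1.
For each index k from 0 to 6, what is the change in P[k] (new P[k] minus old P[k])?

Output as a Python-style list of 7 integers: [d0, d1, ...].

Element change: A[3] 20 -> -1, delta = -21
For k < 3: P[k] unchanged, delta_P[k] = 0
For k >= 3: P[k] shifts by exactly -21
Delta array: [0, 0, 0, -21, -21, -21, -21]

Answer: [0, 0, 0, -21, -21, -21, -21]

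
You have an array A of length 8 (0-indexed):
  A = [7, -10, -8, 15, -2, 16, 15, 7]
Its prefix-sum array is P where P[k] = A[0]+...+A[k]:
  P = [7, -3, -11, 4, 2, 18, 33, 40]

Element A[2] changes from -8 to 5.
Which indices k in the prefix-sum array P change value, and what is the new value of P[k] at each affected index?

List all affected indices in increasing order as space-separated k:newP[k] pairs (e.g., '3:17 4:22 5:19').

Answer: 2:2 3:17 4:15 5:31 6:46 7:53

Derivation:
P[k] = A[0] + ... + A[k]
P[k] includes A[2] iff k >= 2
Affected indices: 2, 3, ..., 7; delta = 13
  P[2]: -11 + 13 = 2
  P[3]: 4 + 13 = 17
  P[4]: 2 + 13 = 15
  P[5]: 18 + 13 = 31
  P[6]: 33 + 13 = 46
  P[7]: 40 + 13 = 53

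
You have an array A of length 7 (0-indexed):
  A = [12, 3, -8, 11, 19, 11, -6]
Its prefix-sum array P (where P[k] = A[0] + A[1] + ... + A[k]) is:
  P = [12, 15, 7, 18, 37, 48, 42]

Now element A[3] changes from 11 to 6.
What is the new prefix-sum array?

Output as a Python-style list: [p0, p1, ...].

Change: A[3] 11 -> 6, delta = -5
P[k] for k < 3: unchanged (A[3] not included)
P[k] for k >= 3: shift by delta = -5
  P[0] = 12 + 0 = 12
  P[1] = 15 + 0 = 15
  P[2] = 7 + 0 = 7
  P[3] = 18 + -5 = 13
  P[4] = 37 + -5 = 32
  P[5] = 48 + -5 = 43
  P[6] = 42 + -5 = 37

Answer: [12, 15, 7, 13, 32, 43, 37]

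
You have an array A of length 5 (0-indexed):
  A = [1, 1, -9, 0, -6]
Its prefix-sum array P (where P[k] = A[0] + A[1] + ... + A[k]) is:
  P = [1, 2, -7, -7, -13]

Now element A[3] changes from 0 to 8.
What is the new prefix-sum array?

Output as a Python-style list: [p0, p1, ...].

Change: A[3] 0 -> 8, delta = 8
P[k] for k < 3: unchanged (A[3] not included)
P[k] for k >= 3: shift by delta = 8
  P[0] = 1 + 0 = 1
  P[1] = 2 + 0 = 2
  P[2] = -7 + 0 = -7
  P[3] = -7 + 8 = 1
  P[4] = -13 + 8 = -5

Answer: [1, 2, -7, 1, -5]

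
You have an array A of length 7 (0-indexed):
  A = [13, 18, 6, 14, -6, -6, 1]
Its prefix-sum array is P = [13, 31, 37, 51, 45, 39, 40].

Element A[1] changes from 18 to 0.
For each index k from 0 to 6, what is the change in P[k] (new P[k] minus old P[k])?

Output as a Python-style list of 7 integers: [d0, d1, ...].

Answer: [0, -18, -18, -18, -18, -18, -18]

Derivation:
Element change: A[1] 18 -> 0, delta = -18
For k < 1: P[k] unchanged, delta_P[k] = 0
For k >= 1: P[k] shifts by exactly -18
Delta array: [0, -18, -18, -18, -18, -18, -18]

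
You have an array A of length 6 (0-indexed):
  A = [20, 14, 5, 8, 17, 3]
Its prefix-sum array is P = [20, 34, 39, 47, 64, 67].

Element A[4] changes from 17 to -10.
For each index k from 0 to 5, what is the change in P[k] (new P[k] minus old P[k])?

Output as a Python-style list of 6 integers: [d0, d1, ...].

Element change: A[4] 17 -> -10, delta = -27
For k < 4: P[k] unchanged, delta_P[k] = 0
For k >= 4: P[k] shifts by exactly -27
Delta array: [0, 0, 0, 0, -27, -27]

Answer: [0, 0, 0, 0, -27, -27]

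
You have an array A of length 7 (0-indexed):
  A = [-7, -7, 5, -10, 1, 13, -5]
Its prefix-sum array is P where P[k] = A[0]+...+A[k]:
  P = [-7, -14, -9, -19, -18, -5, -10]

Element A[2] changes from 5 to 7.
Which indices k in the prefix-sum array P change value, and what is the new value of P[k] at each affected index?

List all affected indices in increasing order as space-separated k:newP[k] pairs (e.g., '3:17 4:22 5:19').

P[k] = A[0] + ... + A[k]
P[k] includes A[2] iff k >= 2
Affected indices: 2, 3, ..., 6; delta = 2
  P[2]: -9 + 2 = -7
  P[3]: -19 + 2 = -17
  P[4]: -18 + 2 = -16
  P[5]: -5 + 2 = -3
  P[6]: -10 + 2 = -8

Answer: 2:-7 3:-17 4:-16 5:-3 6:-8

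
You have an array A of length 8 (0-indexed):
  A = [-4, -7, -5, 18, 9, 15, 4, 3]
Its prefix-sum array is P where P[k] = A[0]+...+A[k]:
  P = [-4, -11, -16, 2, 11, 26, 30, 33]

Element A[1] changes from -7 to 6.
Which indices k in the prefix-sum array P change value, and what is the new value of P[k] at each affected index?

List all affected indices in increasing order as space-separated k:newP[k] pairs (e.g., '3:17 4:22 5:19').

Answer: 1:2 2:-3 3:15 4:24 5:39 6:43 7:46

Derivation:
P[k] = A[0] + ... + A[k]
P[k] includes A[1] iff k >= 1
Affected indices: 1, 2, ..., 7; delta = 13
  P[1]: -11 + 13 = 2
  P[2]: -16 + 13 = -3
  P[3]: 2 + 13 = 15
  P[4]: 11 + 13 = 24
  P[5]: 26 + 13 = 39
  P[6]: 30 + 13 = 43
  P[7]: 33 + 13 = 46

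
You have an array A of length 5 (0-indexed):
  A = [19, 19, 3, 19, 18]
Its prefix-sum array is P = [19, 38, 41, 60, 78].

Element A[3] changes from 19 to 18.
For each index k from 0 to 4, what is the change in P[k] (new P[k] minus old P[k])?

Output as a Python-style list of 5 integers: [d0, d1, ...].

Element change: A[3] 19 -> 18, delta = -1
For k < 3: P[k] unchanged, delta_P[k] = 0
For k >= 3: P[k] shifts by exactly -1
Delta array: [0, 0, 0, -1, -1]

Answer: [0, 0, 0, -1, -1]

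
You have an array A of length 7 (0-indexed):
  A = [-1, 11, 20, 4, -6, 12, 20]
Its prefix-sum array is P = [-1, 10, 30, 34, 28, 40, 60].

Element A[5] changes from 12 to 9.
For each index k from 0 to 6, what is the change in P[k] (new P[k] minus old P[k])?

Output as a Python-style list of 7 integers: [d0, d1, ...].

Element change: A[5] 12 -> 9, delta = -3
For k < 5: P[k] unchanged, delta_P[k] = 0
For k >= 5: P[k] shifts by exactly -3
Delta array: [0, 0, 0, 0, 0, -3, -3]

Answer: [0, 0, 0, 0, 0, -3, -3]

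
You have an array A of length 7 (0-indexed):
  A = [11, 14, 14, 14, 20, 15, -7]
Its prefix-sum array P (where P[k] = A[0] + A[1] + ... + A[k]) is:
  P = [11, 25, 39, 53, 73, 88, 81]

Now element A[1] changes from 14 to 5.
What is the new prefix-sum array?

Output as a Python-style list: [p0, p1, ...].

Change: A[1] 14 -> 5, delta = -9
P[k] for k < 1: unchanged (A[1] not included)
P[k] for k >= 1: shift by delta = -9
  P[0] = 11 + 0 = 11
  P[1] = 25 + -9 = 16
  P[2] = 39 + -9 = 30
  P[3] = 53 + -9 = 44
  P[4] = 73 + -9 = 64
  P[5] = 88 + -9 = 79
  P[6] = 81 + -9 = 72

Answer: [11, 16, 30, 44, 64, 79, 72]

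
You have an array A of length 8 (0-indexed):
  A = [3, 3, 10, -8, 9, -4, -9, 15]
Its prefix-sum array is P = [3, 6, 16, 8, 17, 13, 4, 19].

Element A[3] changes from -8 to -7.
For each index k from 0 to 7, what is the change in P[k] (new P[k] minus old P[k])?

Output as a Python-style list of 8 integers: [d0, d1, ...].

Element change: A[3] -8 -> -7, delta = 1
For k < 3: P[k] unchanged, delta_P[k] = 0
For k >= 3: P[k] shifts by exactly 1
Delta array: [0, 0, 0, 1, 1, 1, 1, 1]

Answer: [0, 0, 0, 1, 1, 1, 1, 1]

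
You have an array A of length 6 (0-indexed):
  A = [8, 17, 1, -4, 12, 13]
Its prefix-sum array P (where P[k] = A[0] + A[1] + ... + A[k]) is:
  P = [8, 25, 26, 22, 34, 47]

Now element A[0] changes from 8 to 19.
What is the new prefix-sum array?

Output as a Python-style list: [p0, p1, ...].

Change: A[0] 8 -> 19, delta = 11
P[k] for k < 0: unchanged (A[0] not included)
P[k] for k >= 0: shift by delta = 11
  P[0] = 8 + 11 = 19
  P[1] = 25 + 11 = 36
  P[2] = 26 + 11 = 37
  P[3] = 22 + 11 = 33
  P[4] = 34 + 11 = 45
  P[5] = 47 + 11 = 58

Answer: [19, 36, 37, 33, 45, 58]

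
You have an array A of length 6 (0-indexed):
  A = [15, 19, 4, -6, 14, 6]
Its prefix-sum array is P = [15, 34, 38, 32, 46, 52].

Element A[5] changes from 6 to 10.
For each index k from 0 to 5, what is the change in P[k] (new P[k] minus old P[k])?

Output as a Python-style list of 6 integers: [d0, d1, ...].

Answer: [0, 0, 0, 0, 0, 4]

Derivation:
Element change: A[5] 6 -> 10, delta = 4
For k < 5: P[k] unchanged, delta_P[k] = 0
For k >= 5: P[k] shifts by exactly 4
Delta array: [0, 0, 0, 0, 0, 4]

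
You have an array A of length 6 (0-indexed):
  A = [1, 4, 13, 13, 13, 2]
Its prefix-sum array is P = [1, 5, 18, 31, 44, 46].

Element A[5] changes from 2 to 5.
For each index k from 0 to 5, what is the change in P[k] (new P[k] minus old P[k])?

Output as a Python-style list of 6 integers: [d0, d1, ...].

Answer: [0, 0, 0, 0, 0, 3]

Derivation:
Element change: A[5] 2 -> 5, delta = 3
For k < 5: P[k] unchanged, delta_P[k] = 0
For k >= 5: P[k] shifts by exactly 3
Delta array: [0, 0, 0, 0, 0, 3]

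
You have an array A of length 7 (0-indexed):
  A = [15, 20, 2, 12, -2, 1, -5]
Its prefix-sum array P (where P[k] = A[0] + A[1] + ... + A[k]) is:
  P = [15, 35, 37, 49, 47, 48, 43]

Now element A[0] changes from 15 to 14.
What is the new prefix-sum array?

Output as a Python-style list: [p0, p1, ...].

Change: A[0] 15 -> 14, delta = -1
P[k] for k < 0: unchanged (A[0] not included)
P[k] for k >= 0: shift by delta = -1
  P[0] = 15 + -1 = 14
  P[1] = 35 + -1 = 34
  P[2] = 37 + -1 = 36
  P[3] = 49 + -1 = 48
  P[4] = 47 + -1 = 46
  P[5] = 48 + -1 = 47
  P[6] = 43 + -1 = 42

Answer: [14, 34, 36, 48, 46, 47, 42]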